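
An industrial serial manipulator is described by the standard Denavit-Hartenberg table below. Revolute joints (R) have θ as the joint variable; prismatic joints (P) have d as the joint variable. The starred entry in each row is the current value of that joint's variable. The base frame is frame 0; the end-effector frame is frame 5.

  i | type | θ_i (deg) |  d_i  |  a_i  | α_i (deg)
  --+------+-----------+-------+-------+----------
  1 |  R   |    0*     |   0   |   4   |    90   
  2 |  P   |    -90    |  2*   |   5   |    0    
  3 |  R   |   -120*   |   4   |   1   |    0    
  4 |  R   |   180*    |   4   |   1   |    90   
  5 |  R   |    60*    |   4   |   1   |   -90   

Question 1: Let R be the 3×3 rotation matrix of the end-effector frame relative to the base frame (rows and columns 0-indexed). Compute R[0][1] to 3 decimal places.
End-effector y-axis (col 1 of R) = (0.5000,0.0000,0.8660)
R[0][1] = 0.5000

0.500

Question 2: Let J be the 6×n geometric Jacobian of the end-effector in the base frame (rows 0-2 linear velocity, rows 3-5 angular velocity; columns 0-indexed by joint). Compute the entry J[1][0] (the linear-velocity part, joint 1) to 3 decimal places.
axis z_0 = ẑ; lever o_n−o_0 = (2.4330,-10.8660,-8.7141)
cross product → J_v[:, 0] = (10.8660,2.4330,-0.0000)
J_ω[:, 0] = z_0
entry J[1][0] = 2.4330

2.433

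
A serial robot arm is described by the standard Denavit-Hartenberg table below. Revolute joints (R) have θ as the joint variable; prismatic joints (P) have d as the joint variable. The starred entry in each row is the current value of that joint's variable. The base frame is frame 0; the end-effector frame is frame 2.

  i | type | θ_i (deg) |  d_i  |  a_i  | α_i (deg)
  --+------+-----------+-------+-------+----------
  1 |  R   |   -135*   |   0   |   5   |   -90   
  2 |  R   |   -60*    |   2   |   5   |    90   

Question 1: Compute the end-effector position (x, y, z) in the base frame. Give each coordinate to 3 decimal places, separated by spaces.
-3.889 -6.718 4.330

after link 1: o_1 = (-3.5355, -3.5355, 0.0000)
after link 2: o_2 = (-3.8891, -6.7175, 4.3301)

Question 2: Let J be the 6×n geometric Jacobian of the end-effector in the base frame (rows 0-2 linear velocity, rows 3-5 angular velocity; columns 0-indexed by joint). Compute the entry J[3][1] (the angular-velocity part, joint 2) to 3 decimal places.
0.707

axis z_1 = (0.7071,-0.7071,0.0000); lever o_n−o_1 = (-0.3536,-3.1820,4.3301)
cross product → J_v[:, 1] = (-3.0619,-3.0619,-2.5000)
J_ω[:, 1] = z_1
entry J[3][1] = 0.7071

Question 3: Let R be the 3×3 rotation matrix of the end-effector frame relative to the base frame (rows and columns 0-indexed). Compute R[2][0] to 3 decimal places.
End-effector x-axis (col 0 of R) = (-0.3536,-0.3536,0.8660)
R[2][0] = 0.8660

0.866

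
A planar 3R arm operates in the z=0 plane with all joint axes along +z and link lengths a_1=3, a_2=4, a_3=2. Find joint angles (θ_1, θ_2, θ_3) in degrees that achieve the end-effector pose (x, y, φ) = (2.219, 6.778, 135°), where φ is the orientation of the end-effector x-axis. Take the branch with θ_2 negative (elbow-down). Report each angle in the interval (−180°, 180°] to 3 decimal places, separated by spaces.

81.775 -45.000 98.226

wrist centre = target − a_3·(cos φ, sin φ) = (3.6332, 5.3638)
cos θ_2 = (41.9704−3²−4²)/(2·3·4) = 0.7071; θ_2 = -45.0004° (elbow-down)
β = atan2(5.3638,3.6332) = 55.8879°; ψ = atan2(-2.8284,5.8284) = -25.8867°
θ_1 = β − ψ = 81.7745°
θ_3 = φ − θ_1 − θ_2 = 98.2259° (wrapped to (-180°,180°])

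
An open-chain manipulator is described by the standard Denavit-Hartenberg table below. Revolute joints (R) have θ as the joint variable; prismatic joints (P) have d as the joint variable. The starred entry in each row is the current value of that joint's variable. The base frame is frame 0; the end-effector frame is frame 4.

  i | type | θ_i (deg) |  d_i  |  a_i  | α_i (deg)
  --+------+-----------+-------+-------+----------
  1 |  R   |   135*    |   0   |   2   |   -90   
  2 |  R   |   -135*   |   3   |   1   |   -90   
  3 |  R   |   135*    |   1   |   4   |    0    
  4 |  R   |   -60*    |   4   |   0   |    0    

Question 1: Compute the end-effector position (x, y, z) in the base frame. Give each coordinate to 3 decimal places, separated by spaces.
-4.950 4.707 2.243

after link 1: o_1 = (-1.4142, 1.4142, 0.0000)
after link 2: o_2 = (-3.0355, -1.2071, 0.7071)
after link 3: o_3 = (-2.9497, 2.7071, -0.5858)
after link 4: o_4 = (-4.9497, 4.7071, 2.2426)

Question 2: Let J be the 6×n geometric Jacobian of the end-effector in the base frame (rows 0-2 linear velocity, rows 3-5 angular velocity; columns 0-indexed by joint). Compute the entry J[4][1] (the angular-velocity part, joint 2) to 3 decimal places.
axis z_1 = (-0.7071,-0.7071,0.0000); lever o_n−o_1 = (-3.5355,3.2929,2.2426)
cross product → J_v[:, 1] = (-1.5858,1.5858,-4.8284)
J_ω[:, 1] = z_1
entry J[4][1] = -0.7071

-0.707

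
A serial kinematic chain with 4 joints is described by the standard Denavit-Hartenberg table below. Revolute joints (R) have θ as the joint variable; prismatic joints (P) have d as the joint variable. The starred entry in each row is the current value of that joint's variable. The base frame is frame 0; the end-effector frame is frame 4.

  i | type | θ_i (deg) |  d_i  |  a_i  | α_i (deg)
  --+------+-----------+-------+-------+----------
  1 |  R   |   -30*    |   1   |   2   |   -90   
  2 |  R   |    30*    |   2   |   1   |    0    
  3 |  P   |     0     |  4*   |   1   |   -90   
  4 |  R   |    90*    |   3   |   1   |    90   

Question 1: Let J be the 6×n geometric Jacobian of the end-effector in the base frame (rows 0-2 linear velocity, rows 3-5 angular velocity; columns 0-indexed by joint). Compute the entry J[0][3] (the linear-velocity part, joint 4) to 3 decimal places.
-0.750

axis z_3 = (-0.4330,0.2500,-0.8660); lever o_n−o_3 = (-1.7990,-0.1160,-2.5981)
cross product → J_v[:, 3] = (-0.7500,0.4330,0.5000)
J_ω[:, 3] = z_3
entry J[0][3] = -0.7500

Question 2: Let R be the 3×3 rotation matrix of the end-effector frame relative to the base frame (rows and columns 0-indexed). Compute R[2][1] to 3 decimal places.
-0.866

End-effector y-axis (col 1 of R) = (-0.4330,0.2500,-0.8660)
R[2][1] = -0.8660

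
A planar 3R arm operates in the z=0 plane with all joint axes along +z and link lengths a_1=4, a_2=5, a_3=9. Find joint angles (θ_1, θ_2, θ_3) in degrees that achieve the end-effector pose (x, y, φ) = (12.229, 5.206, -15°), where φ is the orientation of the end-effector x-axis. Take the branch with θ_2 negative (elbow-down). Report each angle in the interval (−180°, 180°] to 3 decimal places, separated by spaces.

90.000 -45.003 -59.997

wrist centre = target − a_3·(cos φ, sin φ) = (3.5357, 7.5354)
cos θ_2 = (69.2828−4²−5²)/(2·4·5) = 0.7071; θ_2 = -45.0030° (elbow-down)
β = atan2(7.5354,3.5357) = 64.8636°; ψ = atan2(-3.5357,7.5353) = -25.1368°
θ_1 = β − ψ = 90.0004°
θ_3 = φ − θ_1 − θ_2 = -59.9974° (wrapped to (-180°,180°])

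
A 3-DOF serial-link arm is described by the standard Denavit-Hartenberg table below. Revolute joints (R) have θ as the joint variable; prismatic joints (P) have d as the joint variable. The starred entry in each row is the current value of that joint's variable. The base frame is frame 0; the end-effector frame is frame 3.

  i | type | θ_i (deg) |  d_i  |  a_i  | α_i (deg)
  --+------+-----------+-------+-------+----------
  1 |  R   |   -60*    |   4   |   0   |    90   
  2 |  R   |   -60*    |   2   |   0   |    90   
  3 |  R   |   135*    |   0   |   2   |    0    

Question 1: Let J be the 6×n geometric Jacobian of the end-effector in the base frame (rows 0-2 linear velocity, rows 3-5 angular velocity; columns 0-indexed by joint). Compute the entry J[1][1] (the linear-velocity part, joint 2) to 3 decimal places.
1.061

axis z_1 = (-0.8660,-0.5000,0.0000); lever o_n−o_1 = (-3.3103,-1.0947,1.2247)
cross product → J_v[:, 1] = (-0.6124,1.0607,-0.7071)
J_ω[:, 1] = z_1
entry J[1][1] = 1.0607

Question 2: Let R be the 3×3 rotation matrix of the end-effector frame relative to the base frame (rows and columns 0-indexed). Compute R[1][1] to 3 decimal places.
End-effector y-axis (col 1 of R) = (0.4356,0.6597,0.6124)
R[1][1] = 0.6597

0.660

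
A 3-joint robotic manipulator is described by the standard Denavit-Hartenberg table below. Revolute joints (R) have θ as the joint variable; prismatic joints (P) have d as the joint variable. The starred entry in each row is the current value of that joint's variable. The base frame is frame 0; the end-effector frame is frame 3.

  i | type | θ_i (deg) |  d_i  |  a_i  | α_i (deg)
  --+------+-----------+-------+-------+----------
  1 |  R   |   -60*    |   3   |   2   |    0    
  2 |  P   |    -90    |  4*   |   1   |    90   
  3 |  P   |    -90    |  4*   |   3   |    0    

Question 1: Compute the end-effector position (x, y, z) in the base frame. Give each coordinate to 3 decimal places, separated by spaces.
-1.866 1.232 4.000

after link 1: o_1 = (1.0000, -1.7321, 3.0000)
after link 2: o_2 = (0.1340, -2.2321, 7.0000)
after link 3: o_3 = (-1.8660, 1.2321, 4.0000)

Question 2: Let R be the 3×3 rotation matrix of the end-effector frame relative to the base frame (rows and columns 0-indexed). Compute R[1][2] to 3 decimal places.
End-effector z-axis (col 2 of R) = (-0.5000,0.8660,0.0000)
R[1][2] = 0.8660

0.866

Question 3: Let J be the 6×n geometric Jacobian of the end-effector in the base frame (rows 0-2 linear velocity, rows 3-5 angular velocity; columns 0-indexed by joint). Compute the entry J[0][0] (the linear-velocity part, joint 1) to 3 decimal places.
axis z_0 = ẑ; lever o_n−o_0 = (-1.8660,1.2321,4.0000)
cross product → J_v[:, 0] = (-1.2321,-1.8660,0.0000)
J_ω[:, 0] = z_0
entry J[0][0] = -1.2321

-1.232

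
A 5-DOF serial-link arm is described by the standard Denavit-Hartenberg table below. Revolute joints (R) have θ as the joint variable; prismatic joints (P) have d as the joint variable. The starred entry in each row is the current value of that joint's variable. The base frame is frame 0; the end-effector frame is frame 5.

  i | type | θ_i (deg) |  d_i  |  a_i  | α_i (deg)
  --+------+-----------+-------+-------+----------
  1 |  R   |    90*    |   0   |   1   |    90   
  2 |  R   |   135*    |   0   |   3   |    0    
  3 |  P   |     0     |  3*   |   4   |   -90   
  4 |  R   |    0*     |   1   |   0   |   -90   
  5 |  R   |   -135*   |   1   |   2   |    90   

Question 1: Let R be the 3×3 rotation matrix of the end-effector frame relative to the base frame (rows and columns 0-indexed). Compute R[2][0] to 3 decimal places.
-1.000

End-effector x-axis (col 0 of R) = (0.0000,-0.0000,-1.0000)
R[2][0] = -1.0000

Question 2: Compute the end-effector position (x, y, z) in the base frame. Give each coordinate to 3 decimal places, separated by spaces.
after link 1: o_1 = (0.0000, 1.0000, 0.0000)
after link 2: o_2 = (-0.0000, -1.1213, 2.1213)
after link 3: o_3 = (3.0000, -3.9497, 4.9497)
after link 4: o_4 = (3.0000, -4.6569, 4.2426)
after link 5: o_5 = (2.0000, -4.6569, 2.2426)

2.000 -4.657 2.243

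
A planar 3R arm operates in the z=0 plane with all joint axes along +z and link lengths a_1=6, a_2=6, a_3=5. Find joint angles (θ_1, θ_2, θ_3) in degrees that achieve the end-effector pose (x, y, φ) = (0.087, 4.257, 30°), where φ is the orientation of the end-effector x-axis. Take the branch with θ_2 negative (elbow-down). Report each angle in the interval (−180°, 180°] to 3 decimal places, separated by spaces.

-134.995 -134.997 -60.008

wrist centre = target − a_3·(cos φ, sin φ) = (-4.2431, 1.7570)
cos θ_2 = (21.0912−6²−6²)/(2·6·6) = -0.7071; θ_2 = -134.9968° (elbow-down)
β = atan2(1.7570,-4.2431) = 157.5065°; ψ = atan2(-4.2429,1.7576) = -67.4984°
θ_1 = β − ψ = 225.0049°
θ_3 = φ − θ_1 − θ_2 = -60.0081° (wrapped to (-180°,180°])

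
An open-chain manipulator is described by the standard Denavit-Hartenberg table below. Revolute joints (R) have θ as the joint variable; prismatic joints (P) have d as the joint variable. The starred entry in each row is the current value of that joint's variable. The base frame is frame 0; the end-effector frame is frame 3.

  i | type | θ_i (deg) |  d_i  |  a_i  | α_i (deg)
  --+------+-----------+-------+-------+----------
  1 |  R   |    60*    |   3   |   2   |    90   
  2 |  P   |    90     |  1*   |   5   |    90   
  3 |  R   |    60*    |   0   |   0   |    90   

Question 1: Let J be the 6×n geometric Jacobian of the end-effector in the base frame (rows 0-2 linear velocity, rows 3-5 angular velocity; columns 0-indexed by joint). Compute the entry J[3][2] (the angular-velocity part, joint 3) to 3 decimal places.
axis z_2 = (0.5000,0.8660,-0.0000); lever o_n−o_2 = (0.0000,0.0000,0.0000)
cross product → J_v[:, 2] = (0.0000,-0.0000,0.0000)
J_ω[:, 2] = z_2
entry J[3][2] = 0.5000

0.500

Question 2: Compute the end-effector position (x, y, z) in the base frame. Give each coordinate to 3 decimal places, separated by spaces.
1.866 1.232 8.000

after link 1: o_1 = (1.0000, 1.7321, 3.0000)
after link 2: o_2 = (1.8660, 1.2321, 8.0000)
after link 3: o_3 = (1.8660, 1.2321, 8.0000)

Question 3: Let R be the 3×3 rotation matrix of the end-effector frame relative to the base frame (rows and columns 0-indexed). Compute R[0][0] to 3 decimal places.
0.750

End-effector x-axis (col 0 of R) = (0.7500,-0.4330,0.5000)
R[0][0] = 0.7500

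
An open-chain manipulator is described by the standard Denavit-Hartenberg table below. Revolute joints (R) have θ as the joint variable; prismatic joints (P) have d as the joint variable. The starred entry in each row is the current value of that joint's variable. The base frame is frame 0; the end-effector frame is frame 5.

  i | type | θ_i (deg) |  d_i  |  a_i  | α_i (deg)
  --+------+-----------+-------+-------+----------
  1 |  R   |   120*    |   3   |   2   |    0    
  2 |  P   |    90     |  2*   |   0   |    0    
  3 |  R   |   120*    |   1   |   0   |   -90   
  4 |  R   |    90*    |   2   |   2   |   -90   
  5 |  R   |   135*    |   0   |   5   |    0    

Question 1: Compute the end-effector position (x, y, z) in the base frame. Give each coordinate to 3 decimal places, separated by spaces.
-1.768 0.402 7.536

after link 1: o_1 = (-1.0000, 1.7321, 3.0000)
after link 2: o_2 = (-1.0000, 1.7321, 5.0000)
after link 3: o_3 = (-1.0000, 1.7321, 6.0000)
after link 4: o_4 = (0.0000, 3.4641, 4.0000)
after link 5: o_5 = (-1.7678, 0.4022, 7.5355)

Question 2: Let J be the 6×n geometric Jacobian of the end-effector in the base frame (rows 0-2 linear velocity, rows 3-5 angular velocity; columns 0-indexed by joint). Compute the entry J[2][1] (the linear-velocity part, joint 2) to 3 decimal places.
1.000

prismatic axis z_1 = (0.0000,0.0000,1.0000)
J_v[:, 1] = z_1; J_ω[:, 1] = (0,0,0)
entry J[2][1] = 1.0000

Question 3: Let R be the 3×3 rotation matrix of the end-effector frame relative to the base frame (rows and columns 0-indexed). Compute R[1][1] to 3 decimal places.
End-effector y-axis (col 1 of R) = (0.3536,0.6124,0.7071)
R[1][1] = 0.6124

0.612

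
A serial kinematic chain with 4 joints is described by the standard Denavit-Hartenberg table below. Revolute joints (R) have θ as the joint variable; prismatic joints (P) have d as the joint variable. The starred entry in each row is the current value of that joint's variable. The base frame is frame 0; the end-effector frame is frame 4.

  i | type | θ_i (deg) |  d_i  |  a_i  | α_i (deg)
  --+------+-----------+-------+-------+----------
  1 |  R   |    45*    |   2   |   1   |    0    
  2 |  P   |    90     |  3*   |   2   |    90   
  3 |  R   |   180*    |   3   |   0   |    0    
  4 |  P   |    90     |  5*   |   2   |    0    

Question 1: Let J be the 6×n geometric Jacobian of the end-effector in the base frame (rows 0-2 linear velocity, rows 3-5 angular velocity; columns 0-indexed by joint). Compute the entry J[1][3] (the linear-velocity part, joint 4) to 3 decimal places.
0.707

prismatic axis z_3 = (0.7071,0.7071,0.0000)
J_v[:, 3] = z_3; J_ω[:, 3] = (0,0,0)
entry J[1][3] = 0.7071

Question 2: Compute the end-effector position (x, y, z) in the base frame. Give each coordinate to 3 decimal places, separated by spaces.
after link 1: o_1 = (0.7071, 0.7071, 2.0000)
after link 2: o_2 = (-0.7071, 2.1213, 5.0000)
after link 3: o_3 = (1.4142, 4.2426, 5.0000)
after link 4: o_4 = (4.9497, 7.7782, 3.0000)

4.950 7.778 3.000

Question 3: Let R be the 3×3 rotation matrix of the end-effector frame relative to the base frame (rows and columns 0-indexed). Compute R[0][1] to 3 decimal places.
-0.707

End-effector y-axis (col 1 of R) = (-0.7071,0.7071,-0.0000)
R[0][1] = -0.7071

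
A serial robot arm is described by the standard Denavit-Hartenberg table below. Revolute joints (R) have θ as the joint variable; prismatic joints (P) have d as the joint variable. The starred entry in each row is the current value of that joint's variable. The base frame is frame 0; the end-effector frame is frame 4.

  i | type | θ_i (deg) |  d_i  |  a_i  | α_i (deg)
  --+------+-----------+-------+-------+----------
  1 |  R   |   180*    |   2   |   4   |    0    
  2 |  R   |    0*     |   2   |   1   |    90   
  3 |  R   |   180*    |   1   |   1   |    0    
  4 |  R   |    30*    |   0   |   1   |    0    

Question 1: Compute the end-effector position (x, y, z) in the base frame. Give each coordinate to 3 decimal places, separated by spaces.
after link 1: o_1 = (-4.0000, 0.0000, 2.0000)
after link 2: o_2 = (-5.0000, 0.0000, 4.0000)
after link 3: o_3 = (-4.0000, 1.0000, 4.0000)
after link 4: o_4 = (-3.1340, 1.0000, 3.5000)

-3.134 1.000 3.500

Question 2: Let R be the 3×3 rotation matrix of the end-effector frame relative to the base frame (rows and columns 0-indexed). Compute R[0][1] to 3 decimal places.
End-effector y-axis (col 1 of R) = (-0.5000,0.0000,-0.8660)
R[0][1] = -0.5000

-0.500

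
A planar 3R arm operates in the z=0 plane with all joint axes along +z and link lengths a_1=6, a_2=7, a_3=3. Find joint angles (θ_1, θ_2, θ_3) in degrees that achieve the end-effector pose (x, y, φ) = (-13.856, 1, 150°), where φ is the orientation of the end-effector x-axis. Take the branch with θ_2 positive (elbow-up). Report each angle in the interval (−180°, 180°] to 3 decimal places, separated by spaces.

149.996 60.007 -60.003

wrist centre = target − a_3·(cos φ, sin φ) = (-11.2579, -0.5000)
cos θ_2 = (126.9908−6²−7²)/(2·6·7) = 0.4999; θ_2 = 60.0072° (elbow-up)
β = atan2(-0.5000,-11.2579) = -177.4570°; ψ = atan2(6.0626,9.4992) = 32.5469°
θ_1 = β − ψ = -210.0039°
θ_3 = φ − θ_1 − θ_2 = -60.0033° (wrapped to (-180°,180°])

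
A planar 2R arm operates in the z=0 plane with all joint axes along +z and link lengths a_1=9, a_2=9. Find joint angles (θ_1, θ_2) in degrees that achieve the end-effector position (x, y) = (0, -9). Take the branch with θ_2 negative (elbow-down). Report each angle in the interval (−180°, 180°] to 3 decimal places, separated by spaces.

-30.000 -120.000

cos θ_2 = (81.0000−9²−9²)/(2·9·9) = -0.5000; θ_2 = -120.0000° (elbow-down)
β = atan2(-9.0000,0.0000) = -90.0000°; ψ = atan2(-7.7942,4.5000) = -60.0000°
θ_1 = β − ψ = -30.0000°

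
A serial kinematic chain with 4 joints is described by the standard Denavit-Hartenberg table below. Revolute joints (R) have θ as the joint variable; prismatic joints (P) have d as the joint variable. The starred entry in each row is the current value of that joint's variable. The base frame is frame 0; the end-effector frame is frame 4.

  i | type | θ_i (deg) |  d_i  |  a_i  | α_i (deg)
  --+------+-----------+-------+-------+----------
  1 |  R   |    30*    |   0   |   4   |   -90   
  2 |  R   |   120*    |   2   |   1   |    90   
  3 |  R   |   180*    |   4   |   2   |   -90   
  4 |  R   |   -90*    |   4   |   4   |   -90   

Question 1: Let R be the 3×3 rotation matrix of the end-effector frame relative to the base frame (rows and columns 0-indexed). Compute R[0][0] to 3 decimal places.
0.750

End-effector x-axis (col 0 of R) = (0.7500,0.4330,-0.5000)
R[0][0] = 0.7500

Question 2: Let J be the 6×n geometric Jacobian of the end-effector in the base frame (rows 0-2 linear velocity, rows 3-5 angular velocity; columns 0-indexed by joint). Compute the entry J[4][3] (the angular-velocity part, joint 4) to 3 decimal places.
-0.866

axis z_3 = (0.5000,-0.8660,-0.0000); lever o_n−o_3 = (5.0000,-1.7321,-2.0000)
cross product → J_v[:, 3] = (1.7321,1.0000,3.4641)
J_ω[:, 3] = z_3
entry J[4][3] = -0.8660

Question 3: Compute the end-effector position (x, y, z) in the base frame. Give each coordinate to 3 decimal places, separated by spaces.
after link 1: o_1 = (3.4641, 2.0000, 0.0000)
after link 2: o_2 = (2.0311, 3.4821, -0.8660)
after link 3: o_3 = (5.8971, 5.7141, -1.1340)
after link 4: o_4 = (10.8971, 3.9821, -3.1340)

10.897 3.982 -3.134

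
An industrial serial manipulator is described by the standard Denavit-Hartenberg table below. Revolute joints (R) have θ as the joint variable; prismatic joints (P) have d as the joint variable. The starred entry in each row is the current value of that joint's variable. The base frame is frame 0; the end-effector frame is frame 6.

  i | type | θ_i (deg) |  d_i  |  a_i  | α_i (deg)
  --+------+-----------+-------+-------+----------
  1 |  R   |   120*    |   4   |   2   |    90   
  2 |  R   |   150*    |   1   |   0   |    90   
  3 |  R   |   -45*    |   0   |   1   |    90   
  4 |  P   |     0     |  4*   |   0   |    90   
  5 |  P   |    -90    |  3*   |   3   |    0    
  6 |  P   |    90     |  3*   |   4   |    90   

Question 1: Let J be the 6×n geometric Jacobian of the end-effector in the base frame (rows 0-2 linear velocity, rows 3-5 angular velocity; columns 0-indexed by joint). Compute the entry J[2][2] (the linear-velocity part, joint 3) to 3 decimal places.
2.121

axis z_2 = (-0.2500,0.4330,0.8660); lever o_n−o_2 = (-0.9495,-6.8407,-3.7819)
cross product → J_v[:, 2] = (4.2866,-1.7678,2.1213)
J_ω[:, 2] = z_2
entry J[2][2] = 2.1213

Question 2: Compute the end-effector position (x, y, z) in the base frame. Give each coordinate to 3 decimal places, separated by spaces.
-1.083 -4.609 0.218

after link 1: o_1 = (-1.0000, 1.7321, 4.0000)
after link 2: o_2 = (-0.1340, 2.2321, 4.0000)
after link 3: o_3 = (-0.4402, 1.3482, 4.3536)
after link 4: o_4 = (-4.1144, 2.0553, 2.9393)
after link 5: o_5 = (-0.6087, 0.2259, 1.4019)
after link 6: o_6 = (-1.0835, -4.6087, 0.2181)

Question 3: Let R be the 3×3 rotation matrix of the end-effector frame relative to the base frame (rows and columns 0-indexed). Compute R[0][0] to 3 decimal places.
End-effector x-axis (col 0 of R) = (-0.3062,-0.8839,0.3536)
R[0][0] = -0.3062

-0.306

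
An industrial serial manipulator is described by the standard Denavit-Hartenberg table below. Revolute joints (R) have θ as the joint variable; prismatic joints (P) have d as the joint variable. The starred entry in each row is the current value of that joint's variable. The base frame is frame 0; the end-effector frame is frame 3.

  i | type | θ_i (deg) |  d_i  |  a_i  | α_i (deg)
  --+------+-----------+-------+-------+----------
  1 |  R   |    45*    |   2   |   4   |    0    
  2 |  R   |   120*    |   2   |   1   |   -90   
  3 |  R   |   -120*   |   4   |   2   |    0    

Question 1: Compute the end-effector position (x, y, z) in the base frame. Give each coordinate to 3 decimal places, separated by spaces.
after link 1: o_1 = (2.8284, 2.8284, 2.0000)
after link 2: o_2 = (1.8625, 3.0872, 4.0000)
after link 3: o_3 = (1.7932, -1.0353, 5.7321)

1.793 -1.035 5.732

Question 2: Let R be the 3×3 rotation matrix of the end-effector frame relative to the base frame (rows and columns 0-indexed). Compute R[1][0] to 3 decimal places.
-0.129

End-effector x-axis (col 0 of R) = (0.4830,-0.1294,0.8660)
R[1][0] = -0.1294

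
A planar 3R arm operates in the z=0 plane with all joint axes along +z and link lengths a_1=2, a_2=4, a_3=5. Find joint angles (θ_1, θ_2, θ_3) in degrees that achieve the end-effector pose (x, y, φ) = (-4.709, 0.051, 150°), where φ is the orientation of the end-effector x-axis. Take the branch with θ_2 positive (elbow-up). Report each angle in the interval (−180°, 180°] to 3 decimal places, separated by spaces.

wrist centre = target − a_3·(cos φ, sin φ) = (-0.3789, -2.4490)
cos θ_2 = (6.1411−2²−4²)/(2·2·4) = -0.8662; θ_2 = 150.0175° (elbow-up)
β = atan2(-2.4490,-0.3789) = -98.7942°; ψ = atan2(1.9989,-1.4647) = 126.2319°
θ_1 = β − ψ = -225.0262°
θ_3 = φ − θ_1 − θ_2 = -134.9914° (wrapped to (-180°,180°])

134.974 150.018 -134.991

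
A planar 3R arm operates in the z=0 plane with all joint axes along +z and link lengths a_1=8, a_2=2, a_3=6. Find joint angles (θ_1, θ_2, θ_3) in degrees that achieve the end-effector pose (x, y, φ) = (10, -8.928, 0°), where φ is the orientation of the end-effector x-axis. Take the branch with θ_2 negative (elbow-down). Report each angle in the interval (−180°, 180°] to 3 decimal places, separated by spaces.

-59.997 -30.013 90.010

wrist centre = target − a_3·(cos φ, sin φ) = (4.0000, -8.9280)
cos θ_2 = (95.7092−8²−2²)/(2·8·2) = 0.8659; θ_2 = -30.0130° (elbow-down)
β = atan2(-8.9280,4.0000) = -65.8663°; ψ = atan2(-1.0004,9.7318) = -5.8692°
θ_1 = β − ψ = -59.9971°
θ_3 = φ − θ_1 − θ_2 = 90.0101° (wrapped to (-180°,180°])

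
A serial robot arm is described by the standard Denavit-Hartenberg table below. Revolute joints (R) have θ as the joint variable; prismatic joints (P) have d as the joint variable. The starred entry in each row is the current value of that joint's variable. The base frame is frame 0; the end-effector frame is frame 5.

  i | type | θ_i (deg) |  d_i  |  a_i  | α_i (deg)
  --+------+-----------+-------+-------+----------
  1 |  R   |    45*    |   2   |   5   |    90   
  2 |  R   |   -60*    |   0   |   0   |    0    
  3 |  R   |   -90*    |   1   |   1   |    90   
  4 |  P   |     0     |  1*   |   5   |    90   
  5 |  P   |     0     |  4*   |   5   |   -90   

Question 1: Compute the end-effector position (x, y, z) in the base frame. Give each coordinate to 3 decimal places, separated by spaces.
-5.675 -1.433 -2.634

after link 1: o_1 = (3.5355, 3.5355, 2.0000)
after link 2: o_2 = (3.5355, 3.5355, 2.0000)
after link 3: o_3 = (3.6303, 2.2161, 1.5000)
after link 4: o_4 = (0.2149, -1.1994, -0.1340)
after link 5: o_5 = (-5.6754, -1.4328, -2.6340)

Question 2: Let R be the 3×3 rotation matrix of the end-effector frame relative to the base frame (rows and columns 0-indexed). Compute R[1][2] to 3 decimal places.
End-effector z-axis (col 2 of R) = (-0.3536,-0.3536,0.8660)
R[1][2] = -0.3536

-0.354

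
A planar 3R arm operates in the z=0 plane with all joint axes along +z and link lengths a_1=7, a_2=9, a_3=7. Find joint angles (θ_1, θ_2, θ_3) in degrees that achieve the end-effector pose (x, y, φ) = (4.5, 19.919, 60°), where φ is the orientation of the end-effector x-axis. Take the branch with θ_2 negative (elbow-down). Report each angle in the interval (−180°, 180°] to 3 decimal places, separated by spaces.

119.997 -59.994 -0.003

wrist centre = target − a_3·(cos φ, sin φ) = (1.0000, 13.8568)
cos θ_2 = (193.0115−7²−9²)/(2·7·9) = 0.5001; θ_2 = -59.9940° (elbow-down)
β = atan2(13.8568,1.0000) = 85.8723°; ψ = atan2(-7.7938,11.5008) = -34.1243°
θ_1 = β − ψ = 119.9966°
θ_3 = φ − θ_1 − θ_2 = -0.0026° (wrapped to (-180°,180°])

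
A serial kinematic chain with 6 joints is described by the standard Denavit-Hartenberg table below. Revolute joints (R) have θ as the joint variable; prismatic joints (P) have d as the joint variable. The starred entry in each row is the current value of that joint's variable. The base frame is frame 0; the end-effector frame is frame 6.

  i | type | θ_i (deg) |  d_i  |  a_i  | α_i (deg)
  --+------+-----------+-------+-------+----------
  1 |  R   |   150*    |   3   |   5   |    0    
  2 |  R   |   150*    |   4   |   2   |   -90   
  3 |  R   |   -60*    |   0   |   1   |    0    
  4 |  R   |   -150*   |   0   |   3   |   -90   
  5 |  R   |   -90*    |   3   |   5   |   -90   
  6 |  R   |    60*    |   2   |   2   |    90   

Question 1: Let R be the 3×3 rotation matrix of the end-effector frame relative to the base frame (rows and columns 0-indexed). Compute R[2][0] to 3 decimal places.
End-effector x-axis (col 0 of R) = (0.6495,-0.1250,-0.7500)
R[2][0] = -0.7500

-0.750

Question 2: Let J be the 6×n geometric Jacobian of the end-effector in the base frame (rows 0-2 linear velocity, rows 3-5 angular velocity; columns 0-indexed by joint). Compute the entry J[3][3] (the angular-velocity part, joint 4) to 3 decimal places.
axis z_3 = (0.8660,0.5000,0.0000); lever o_n−o_3 = (2.7141,7.2990,-1.4019)
cross product → J_v[:, 3] = (-0.7010,1.2141,4.9641)
J_ω[:, 3] = z_3
entry J[3][3] = 0.8660

0.866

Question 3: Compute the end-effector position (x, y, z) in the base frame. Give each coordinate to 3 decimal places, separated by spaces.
-0.366 7.634 6.464

after link 1: o_1 = (-4.3301, 2.5000, 3.0000)
after link 2: o_2 = (-3.3301, 0.7679, 7.0000)
after link 3: o_3 = (-3.0801, 0.3349, 7.8660)
after link 4: o_4 = (-4.3792, 2.5849, 6.3660)
after link 5: o_5 = (-0.7990, 6.3840, 8.9641)
after link 6: o_6 = (-0.3660, 7.6340, 6.4641)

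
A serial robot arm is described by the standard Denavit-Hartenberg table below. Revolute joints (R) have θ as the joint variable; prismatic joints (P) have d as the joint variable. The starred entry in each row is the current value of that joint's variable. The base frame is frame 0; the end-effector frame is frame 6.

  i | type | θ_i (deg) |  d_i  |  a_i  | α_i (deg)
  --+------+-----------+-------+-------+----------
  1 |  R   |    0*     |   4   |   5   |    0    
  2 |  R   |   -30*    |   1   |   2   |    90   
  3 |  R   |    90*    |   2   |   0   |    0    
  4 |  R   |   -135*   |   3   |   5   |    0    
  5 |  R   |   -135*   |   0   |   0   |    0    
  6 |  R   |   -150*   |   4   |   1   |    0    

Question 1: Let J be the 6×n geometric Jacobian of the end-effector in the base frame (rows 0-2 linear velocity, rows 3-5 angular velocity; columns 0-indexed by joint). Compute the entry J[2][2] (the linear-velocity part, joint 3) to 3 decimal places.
axis z_2 = (-0.5000,-0.8660,0.0000); lever o_n−o_2 = (-0.6881,-9.9950,-3.0355)
cross product → J_v[:, 2] = (2.6288,-1.5178,4.4016)
J_ω[:, 2] = z_2
entry J[2][2] = 4.4016

4.402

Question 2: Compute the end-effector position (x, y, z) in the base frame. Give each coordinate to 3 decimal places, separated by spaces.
after link 1: o_1 = (5.0000, 0.0000, 4.0000)
after link 2: o_2 = (6.7321, -1.0000, 5.0000)
after link 3: o_3 = (5.7321, -2.7321, 5.0000)
after link 4: o_4 = (7.2939, -7.0979, 1.4645)
after link 5: o_5 = (7.2939, -7.0979, 1.4645)
after link 6: o_6 = (6.0439, -10.9950, 1.9645)

6.044 -10.995 1.964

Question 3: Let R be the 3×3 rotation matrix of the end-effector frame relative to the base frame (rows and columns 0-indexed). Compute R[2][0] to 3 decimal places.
End-effector x-axis (col 0 of R) = (0.7500,-0.4330,0.5000)
R[2][0] = 0.5000

0.500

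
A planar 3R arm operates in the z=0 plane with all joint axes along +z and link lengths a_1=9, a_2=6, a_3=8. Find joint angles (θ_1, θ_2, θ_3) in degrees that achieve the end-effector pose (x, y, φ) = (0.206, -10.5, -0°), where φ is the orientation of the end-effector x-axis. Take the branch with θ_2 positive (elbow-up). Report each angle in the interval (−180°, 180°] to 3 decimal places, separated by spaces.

-150.000 60.002 89.998

wrist centre = target − a_3·(cos φ, sin φ) = (-7.7940, -10.5000)
cos θ_2 = (170.9964−9²−6²)/(2·9·6) = 0.5000; θ_2 = 60.0022° (elbow-up)
β = atan2(-10.5000,-7.7940) = -126.5860°; ψ = atan2(5.1963,11.9998) = 23.4140°
θ_1 = β − ψ = -150.0000°
θ_3 = φ − θ_1 − θ_2 = 89.9978° (wrapped to (-180°,180°])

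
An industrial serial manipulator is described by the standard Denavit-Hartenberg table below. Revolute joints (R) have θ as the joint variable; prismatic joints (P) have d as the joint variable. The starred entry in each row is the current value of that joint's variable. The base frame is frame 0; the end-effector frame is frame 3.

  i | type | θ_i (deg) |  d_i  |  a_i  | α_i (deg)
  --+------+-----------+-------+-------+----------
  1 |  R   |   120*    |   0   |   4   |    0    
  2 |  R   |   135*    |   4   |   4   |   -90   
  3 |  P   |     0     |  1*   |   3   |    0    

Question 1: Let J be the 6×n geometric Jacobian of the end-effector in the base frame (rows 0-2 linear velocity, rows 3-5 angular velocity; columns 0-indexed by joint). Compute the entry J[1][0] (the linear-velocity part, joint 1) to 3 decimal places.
axis z_0 = ẑ; lever o_n−o_0 = (-2.8458,-3.5562,4.0000)
cross product → J_v[:, 0] = (3.5562,-2.8458,0.0000)
J_ω[:, 0] = z_0
entry J[1][0] = -2.8458

-2.846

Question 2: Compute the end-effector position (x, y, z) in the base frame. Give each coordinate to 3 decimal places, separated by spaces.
after link 1: o_1 = (-2.0000, 3.4641, 0.0000)
after link 2: o_2 = (-3.0353, -0.3996, 4.0000)
after link 3: o_3 = (-2.8458, -3.5562, 4.0000)

-2.846 -3.556 4.000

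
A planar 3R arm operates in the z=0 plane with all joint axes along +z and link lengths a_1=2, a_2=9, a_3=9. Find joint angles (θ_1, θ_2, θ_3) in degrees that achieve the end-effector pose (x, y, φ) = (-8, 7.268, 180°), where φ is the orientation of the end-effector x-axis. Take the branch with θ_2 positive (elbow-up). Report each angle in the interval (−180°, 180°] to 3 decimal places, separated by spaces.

wrist centre = target − a_3·(cos φ, sin φ) = (1.0000, 7.2680)
cos θ_2 = (53.8238−2²−9²)/(2·2·9) = -0.8660; θ_2 = 149.9976° (elbow-up)
β = atan2(7.2680,1.0000) = 82.1659°; ψ = atan2(4.5003,-5.7940) = 142.1630°
θ_1 = β − ψ = -59.9971°
θ_3 = φ − θ_1 − θ_2 = 89.9994° (wrapped to (-180°,180°])

-59.997 149.998 89.999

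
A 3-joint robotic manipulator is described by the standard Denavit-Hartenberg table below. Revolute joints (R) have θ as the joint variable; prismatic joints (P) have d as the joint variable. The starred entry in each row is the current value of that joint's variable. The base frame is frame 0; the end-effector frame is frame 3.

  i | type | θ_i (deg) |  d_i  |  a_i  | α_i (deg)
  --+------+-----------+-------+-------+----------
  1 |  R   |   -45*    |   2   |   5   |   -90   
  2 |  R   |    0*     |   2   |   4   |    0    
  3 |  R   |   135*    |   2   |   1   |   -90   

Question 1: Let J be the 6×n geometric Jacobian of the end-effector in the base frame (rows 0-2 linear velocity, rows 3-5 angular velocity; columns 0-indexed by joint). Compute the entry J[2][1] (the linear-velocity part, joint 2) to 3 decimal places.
axis z_1 = (0.7071,0.7071,0.0000); lever o_n−o_1 = (5.1569,0.5000,-0.7071)
cross product → J_v[:, 1] = (-0.5000,0.5000,-3.2929)
J_ω[:, 1] = z_1
entry J[2][1] = -3.2929

-3.293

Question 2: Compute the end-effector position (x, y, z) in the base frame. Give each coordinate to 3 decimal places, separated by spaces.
after link 1: o_1 = (3.5355, -3.5355, 2.0000)
after link 2: o_2 = (7.7782, -4.9497, 2.0000)
after link 3: o_3 = (8.6924, -3.0355, 1.2929)

8.692 -3.036 1.293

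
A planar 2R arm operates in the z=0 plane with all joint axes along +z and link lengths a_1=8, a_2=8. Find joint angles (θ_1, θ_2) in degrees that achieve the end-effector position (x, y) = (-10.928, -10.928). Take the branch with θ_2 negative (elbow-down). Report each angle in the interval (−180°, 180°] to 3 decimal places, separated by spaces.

-119.996 -30.008

cos θ_2 = (238.8424−8²−8²)/(2·8·8) = 0.8660; θ_2 = -30.0080° (elbow-down)
β = atan2(-10.9280,-10.9280) = -135.0000°; ψ = atan2(-4.0010,14.9276) = -15.0040°
θ_1 = β − ψ = -119.9960°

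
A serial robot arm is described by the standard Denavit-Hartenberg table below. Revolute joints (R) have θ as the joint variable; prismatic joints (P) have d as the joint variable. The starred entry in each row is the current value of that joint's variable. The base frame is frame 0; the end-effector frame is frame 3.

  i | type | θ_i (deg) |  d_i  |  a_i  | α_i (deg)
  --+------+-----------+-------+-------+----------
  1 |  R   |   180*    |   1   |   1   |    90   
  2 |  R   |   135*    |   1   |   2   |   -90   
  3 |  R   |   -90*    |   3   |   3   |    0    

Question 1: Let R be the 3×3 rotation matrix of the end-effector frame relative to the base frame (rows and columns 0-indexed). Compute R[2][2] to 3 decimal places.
-0.707

End-effector z-axis (col 2 of R) = (0.7071,0.0000,-0.7071)
R[2][2] = -0.7071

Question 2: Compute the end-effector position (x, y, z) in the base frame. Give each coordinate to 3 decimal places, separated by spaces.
after link 1: o_1 = (-1.0000, 0.0000, 1.0000)
after link 2: o_2 = (0.4142, 1.0000, 2.4142)
after link 3: o_3 = (2.5355, 4.0000, 0.2929)

2.536 4.000 0.293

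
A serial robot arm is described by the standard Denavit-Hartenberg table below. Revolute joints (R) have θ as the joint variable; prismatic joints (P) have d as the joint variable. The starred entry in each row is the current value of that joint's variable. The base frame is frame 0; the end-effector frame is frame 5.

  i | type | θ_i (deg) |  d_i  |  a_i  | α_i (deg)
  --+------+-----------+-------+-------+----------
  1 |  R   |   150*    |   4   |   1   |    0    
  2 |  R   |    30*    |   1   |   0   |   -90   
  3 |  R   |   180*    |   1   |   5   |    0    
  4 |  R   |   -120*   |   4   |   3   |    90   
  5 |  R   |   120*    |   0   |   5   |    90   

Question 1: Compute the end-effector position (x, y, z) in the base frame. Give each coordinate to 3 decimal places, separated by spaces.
after link 1: o_1 = (-0.8660, 0.5000, 4.0000)
after link 2: o_2 = (-0.8660, 0.5000, 5.0000)
after link 3: o_3 = (4.1340, -0.5000, 5.0000)
after link 4: o_4 = (2.6340, -4.5000, 2.4019)
after link 5: o_5 = (3.8840, -8.8301, 4.5670)

3.884 -8.830 4.567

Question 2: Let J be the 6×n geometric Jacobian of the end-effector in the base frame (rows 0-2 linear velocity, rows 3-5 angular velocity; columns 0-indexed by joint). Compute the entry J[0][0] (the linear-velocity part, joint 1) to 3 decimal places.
axis z_0 = ẑ; lever o_n−o_0 = (3.8840,-8.8301,4.5670)
cross product → J_v[:, 0] = (8.8301,3.8840,-0.0000)
J_ω[:, 0] = z_0
entry J[0][0] = 8.8301

8.830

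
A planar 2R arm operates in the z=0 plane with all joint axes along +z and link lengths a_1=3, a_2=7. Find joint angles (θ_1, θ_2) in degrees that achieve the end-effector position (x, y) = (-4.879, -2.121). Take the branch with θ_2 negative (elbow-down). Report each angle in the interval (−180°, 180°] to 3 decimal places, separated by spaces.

-45.009 -134.997

cos θ_2 = (28.3033−3²−7²)/(2·3·7) = -0.7071; θ_2 = -134.9966° (elbow-down)
β = atan2(-2.1210,-4.8790) = -156.5044°; ψ = atan2(-4.9500,-1.9495) = -111.4958°
θ_1 = β − ψ = -45.0087°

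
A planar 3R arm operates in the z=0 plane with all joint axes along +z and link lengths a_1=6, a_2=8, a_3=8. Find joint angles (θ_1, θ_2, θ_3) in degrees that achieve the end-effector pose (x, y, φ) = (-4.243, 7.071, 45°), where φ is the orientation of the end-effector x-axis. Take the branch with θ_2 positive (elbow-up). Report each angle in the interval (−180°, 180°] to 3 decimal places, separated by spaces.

wrist centre = target − a_3·(cos φ, sin φ) = (-9.8999, 1.4141)
cos θ_2 = (100.0069−6²−8²)/(2·6·8) = 0.0001; θ_2 = 89.9959° (elbow-up)
β = atan2(1.4141,-9.8999) = 171.8706°; ψ = atan2(8.0000,6.0006) = 53.1275°
θ_1 = β − ψ = 118.7431°
θ_3 = φ − θ_1 − θ_2 = -163.7390° (wrapped to (-180°,180°])

118.743 89.996 -163.739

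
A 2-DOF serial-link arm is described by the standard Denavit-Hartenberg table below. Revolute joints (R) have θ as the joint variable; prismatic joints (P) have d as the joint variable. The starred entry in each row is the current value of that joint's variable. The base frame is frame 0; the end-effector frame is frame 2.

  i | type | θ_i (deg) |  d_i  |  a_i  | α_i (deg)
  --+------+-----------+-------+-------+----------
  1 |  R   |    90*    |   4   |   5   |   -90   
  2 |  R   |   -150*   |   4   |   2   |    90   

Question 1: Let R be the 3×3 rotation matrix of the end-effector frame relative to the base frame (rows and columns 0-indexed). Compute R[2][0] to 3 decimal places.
0.500

End-effector x-axis (col 0 of R) = (-0.0000,-0.8660,0.5000)
R[2][0] = 0.5000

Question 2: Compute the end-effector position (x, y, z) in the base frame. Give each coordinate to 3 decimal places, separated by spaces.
-4.000 3.268 5.000

after link 1: o_1 = (0.0000, 5.0000, 4.0000)
after link 2: o_2 = (-4.0000, 3.2679, 5.0000)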